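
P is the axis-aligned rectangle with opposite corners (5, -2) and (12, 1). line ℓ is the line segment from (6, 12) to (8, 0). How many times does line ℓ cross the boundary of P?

The segment meets the boundary at (7.833,1).

1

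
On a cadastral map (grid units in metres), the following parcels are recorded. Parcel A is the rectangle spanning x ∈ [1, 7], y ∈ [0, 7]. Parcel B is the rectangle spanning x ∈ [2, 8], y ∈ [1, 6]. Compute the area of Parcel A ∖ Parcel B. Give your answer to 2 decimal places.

17.00

|Parcel A∩Parcel B|: x∈[2,7], y∈[1,6] → 5·5 = 25.
|Parcel A| = 42.
|Parcel A ∖ Parcel B| = |Parcel A| − |Parcel A∩Parcel B| = 42 − 25 = 17.00.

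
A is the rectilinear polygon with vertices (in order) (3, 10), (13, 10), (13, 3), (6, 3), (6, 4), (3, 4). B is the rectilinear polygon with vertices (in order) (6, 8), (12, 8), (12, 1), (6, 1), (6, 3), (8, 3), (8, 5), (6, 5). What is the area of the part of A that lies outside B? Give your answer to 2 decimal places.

41.00

|A| = 67, |A∩B| = 26.
|A ∖ B| = |A| − |A∩B| = 67 − 26 = 41.00.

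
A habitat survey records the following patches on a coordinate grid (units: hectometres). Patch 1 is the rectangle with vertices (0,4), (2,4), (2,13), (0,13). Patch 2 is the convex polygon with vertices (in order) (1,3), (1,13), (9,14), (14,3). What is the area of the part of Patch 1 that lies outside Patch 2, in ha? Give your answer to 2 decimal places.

|Patch 1| = 18, |Patch 1∩Patch 2| = 9.
|Patch 1 ∖ Patch 2| = |Patch 1| − |Patch 1∩Patch 2| = 18 − 9 = 9.00.

9.00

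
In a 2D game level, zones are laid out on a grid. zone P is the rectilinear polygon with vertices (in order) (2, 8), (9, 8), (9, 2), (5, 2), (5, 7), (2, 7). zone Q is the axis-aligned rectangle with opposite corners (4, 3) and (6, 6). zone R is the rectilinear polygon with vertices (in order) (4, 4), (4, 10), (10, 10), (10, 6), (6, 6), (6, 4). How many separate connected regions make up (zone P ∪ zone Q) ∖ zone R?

2

(zone P ∪ zone Q) ∖ zone R splits into 2 disjoint pieces (area 15, area 2).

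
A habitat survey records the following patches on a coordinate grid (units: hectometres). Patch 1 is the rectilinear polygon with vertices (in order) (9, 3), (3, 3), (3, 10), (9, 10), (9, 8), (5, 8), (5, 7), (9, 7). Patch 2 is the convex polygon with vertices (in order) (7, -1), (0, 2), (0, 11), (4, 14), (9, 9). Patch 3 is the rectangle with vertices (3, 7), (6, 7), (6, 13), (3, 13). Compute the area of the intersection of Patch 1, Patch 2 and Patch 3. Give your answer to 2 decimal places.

8.00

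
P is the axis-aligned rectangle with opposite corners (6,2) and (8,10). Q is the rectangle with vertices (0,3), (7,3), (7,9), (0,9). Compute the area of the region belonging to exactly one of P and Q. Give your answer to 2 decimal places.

|P∩Q|: x∈[6,7], y∈[3,9] → 1·6 = 6.
|P △ Q| = |P| + |Q| − 2·|P∩Q| = 16 + 42 − 12 = 46.00.

46.00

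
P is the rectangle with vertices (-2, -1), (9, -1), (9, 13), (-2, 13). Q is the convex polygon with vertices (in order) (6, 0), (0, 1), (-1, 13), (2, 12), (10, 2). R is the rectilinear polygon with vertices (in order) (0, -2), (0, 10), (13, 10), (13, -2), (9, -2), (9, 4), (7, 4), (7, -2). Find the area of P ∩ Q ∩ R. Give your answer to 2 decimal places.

60.75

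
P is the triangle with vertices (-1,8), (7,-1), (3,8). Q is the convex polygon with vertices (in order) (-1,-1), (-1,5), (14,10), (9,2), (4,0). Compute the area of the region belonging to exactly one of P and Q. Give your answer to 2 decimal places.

|P| = 18, |Q| = 80, |P∩Q| = 10.5411.
|P △ Q| = |P| + |Q| − 2·|P∩Q| = 18 + 80 − 21.0821 = 76.92.

76.92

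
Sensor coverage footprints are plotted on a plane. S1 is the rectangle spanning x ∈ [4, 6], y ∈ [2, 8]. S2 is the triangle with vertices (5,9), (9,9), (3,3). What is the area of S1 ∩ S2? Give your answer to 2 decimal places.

The intersection is the polygon with vertices (6,8), (6,6), (4,4), (4,6), (4.667,8).
By the shoelace formula its area is 5.33.

5.33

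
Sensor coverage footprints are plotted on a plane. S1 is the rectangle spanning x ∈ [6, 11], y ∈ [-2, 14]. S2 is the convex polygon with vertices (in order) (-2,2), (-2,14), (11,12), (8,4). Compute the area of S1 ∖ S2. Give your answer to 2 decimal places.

49.68

|S1| = 80, |S1∩S2| = 30.3231.
|S1 ∖ S2| = |S1| − |S1∩S2| = 80 − 30.3231 = 49.68.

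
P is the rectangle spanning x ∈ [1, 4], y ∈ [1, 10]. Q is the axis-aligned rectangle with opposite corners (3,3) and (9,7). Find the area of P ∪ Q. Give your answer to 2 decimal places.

47.00

By inclusion–exclusion:
Individual areas: |P| = 27, |Q| = 24.
|P∩Q|: x∈[3,4], y∈[3,7] → 1·4 = 4.
|P ∪ Q| = 51 − 4 = 47.00.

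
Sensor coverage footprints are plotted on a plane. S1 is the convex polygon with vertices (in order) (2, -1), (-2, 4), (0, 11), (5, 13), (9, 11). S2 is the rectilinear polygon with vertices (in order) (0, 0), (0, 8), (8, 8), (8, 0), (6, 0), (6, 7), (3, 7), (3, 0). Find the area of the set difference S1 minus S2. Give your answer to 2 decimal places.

54.71

|S1| = 82, |S1∩S2| = 27.2905.
|S1 ∖ S2| = |S1| − |S1∩S2| = 82 − 27.2905 = 54.71.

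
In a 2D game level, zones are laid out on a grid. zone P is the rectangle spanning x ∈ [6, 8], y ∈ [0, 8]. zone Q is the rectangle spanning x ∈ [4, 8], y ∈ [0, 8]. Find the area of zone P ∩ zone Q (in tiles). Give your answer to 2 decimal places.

16.00

|zone P∩zone Q|: x∈[6,8], y∈[0,8] → 2·8 = 16.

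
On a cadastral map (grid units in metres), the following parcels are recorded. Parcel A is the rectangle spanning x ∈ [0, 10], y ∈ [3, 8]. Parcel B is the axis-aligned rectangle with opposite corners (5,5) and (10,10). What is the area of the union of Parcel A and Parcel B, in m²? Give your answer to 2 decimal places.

60.00

By inclusion–exclusion:
Individual areas: |Parcel A| = 50, |Parcel B| = 25.
|Parcel A∩Parcel B|: x∈[5,10], y∈[5,8] → 5·3 = 15.
|Parcel A ∪ Parcel B| = 75 − 15 = 60.00.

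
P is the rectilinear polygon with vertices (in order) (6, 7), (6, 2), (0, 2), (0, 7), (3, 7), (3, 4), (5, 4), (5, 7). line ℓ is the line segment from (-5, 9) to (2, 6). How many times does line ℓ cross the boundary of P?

The segment meets the boundary at (0,6.857).

1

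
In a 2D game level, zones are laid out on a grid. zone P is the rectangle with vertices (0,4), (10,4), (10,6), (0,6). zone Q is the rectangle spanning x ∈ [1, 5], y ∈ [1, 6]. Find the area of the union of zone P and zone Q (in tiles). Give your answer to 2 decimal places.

32.00

By inclusion–exclusion:
Individual areas: |zone P| = 20, |zone Q| = 20.
|zone P∩zone Q|: x∈[1,5], y∈[4,6] → 4·2 = 8.
|zone P ∪ zone Q| = 40 − 8 = 32.00.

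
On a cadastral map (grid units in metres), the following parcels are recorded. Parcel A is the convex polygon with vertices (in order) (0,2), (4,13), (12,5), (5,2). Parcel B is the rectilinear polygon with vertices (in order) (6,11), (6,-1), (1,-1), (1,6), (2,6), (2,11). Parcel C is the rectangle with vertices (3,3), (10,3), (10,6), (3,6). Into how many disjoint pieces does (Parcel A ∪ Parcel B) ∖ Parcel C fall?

1

(Parcel A ∪ Parcel B) ∖ Parcel C is a single connected region.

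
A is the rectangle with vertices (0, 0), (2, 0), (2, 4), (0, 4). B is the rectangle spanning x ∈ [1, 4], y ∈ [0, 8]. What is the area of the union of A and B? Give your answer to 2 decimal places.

By inclusion–exclusion:
Individual areas: |A| = 8, |B| = 24.
|A∩B|: x∈[1,2], y∈[0,4] → 1·4 = 4.
|A ∪ B| = 32 − 4 = 28.00.

28.00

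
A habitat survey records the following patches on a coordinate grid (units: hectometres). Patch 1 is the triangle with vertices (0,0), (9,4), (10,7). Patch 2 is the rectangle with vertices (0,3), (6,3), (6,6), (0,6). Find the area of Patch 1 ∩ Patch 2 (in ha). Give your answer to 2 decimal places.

The intersection is the polygon with vertices (6,4.2), (6,3), (4.286,3).
By the shoelace formula its area is 1.03.

1.03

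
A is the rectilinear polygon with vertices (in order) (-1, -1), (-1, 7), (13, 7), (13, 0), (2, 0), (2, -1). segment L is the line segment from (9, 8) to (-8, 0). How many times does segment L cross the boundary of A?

The segment meets the boundary at (-1,3.294), (6.875,7).

2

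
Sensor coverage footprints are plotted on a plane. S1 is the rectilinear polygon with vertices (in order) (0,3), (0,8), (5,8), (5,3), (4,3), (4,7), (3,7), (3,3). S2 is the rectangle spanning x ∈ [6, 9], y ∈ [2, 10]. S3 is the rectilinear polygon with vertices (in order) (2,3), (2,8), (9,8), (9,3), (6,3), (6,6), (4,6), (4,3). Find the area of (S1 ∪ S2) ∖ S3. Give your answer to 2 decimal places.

|S1 ∪ S2| = 45.
|(S1 ∪ S2) ∩ S3| = 23.
|(S1 ∪ S2) ∖ S3| = 45 − 23 = 22.00.

22.00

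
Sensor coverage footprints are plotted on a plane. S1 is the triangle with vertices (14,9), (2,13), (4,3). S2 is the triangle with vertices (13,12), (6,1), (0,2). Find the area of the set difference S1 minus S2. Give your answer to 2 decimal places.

38.11

|S1| = 56, |S1∩S2| = 17.8913.
|S1 ∖ S2| = |S1| − |S1∩S2| = 56 − 17.8913 = 38.11.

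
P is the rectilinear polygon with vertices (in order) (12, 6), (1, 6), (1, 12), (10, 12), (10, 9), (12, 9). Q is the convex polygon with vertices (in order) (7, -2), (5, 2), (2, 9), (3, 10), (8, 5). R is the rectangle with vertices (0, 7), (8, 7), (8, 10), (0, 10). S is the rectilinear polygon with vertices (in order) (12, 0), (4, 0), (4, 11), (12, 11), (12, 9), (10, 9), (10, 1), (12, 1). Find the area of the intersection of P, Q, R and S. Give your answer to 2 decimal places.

2.00

The intersection is the polygon with vertices (6,7), (4,7), (4,9).
By the shoelace formula its area is 2.00.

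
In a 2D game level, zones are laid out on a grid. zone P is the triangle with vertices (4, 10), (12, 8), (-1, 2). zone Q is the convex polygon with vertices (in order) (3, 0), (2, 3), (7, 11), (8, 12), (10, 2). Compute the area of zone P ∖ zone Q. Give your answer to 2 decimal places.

|zone P| = 37, |zone P∩zone Q| = 16.9284.
|zone P ∖ zone Q| = |zone P| − |zone P∩zone Q| = 37 − 16.9284 = 20.07.

20.07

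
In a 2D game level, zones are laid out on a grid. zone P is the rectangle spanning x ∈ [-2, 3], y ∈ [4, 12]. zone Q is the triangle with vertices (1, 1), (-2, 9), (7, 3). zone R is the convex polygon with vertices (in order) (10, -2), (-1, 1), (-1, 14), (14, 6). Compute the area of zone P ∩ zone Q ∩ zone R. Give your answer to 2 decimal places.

The intersection is the polygon with vertices (-0.125,4), (-1,6.333), (-1,8.333), (3,5.667), (3,4).
By the shoelace formula its area is 10.98.

10.98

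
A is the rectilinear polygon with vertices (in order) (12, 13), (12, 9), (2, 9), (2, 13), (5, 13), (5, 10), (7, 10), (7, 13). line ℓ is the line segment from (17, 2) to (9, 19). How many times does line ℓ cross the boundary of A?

The segment meets the boundary at (11.824,13), (12,12.625).

2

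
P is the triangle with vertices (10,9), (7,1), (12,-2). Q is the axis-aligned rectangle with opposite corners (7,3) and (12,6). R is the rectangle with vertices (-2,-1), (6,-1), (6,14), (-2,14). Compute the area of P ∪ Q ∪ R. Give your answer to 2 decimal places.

151.98

By inclusion–exclusion:
Individual areas: |P| = 24.5, |Q| = 15, |R| = 120.
|P∩Q| = 7.517.
|P∩R| = 0.
|Q∩R| = 0 (no overlap).
|P∩Q∩R| = 0.
|P ∪ Q ∪ R| = 159.5 − 7.517 + 0 = 151.98.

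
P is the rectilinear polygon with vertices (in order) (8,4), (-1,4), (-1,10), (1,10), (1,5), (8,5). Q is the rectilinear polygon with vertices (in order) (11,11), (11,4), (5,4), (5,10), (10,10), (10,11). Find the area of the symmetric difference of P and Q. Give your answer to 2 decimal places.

50.00

|P| = 19, |Q| = 37, |P∩Q| = 3.
|P △ Q| = |P| + |Q| − 2·|P∩Q| = 19 + 37 − 6 = 50.00.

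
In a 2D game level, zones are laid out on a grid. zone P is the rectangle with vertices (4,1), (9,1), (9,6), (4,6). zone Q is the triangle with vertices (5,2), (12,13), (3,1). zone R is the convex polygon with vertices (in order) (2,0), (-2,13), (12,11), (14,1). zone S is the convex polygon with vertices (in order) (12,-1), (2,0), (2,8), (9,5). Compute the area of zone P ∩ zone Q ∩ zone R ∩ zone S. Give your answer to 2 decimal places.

4.17

The intersection is the polygon with vertices (4,1.5), (4,2.333), (6.73,5.973), (7.357,5.704), (5,2).
By the shoelace formula its area is 4.17.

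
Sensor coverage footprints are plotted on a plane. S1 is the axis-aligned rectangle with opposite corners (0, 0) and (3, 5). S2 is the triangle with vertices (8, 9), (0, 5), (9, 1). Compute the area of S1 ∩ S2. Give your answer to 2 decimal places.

2.00

The intersection is the polygon with vertices (3,5), (3,3.667), (0,5).
By the shoelace formula its area is 2.00.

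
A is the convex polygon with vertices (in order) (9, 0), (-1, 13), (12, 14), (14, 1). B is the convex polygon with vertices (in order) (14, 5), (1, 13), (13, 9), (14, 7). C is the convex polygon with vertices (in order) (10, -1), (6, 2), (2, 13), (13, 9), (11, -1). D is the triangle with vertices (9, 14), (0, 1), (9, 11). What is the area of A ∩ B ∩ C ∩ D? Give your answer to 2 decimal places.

2.41

The intersection is the polygon with vertices (8.539,10.487), (7.307,9.119), (6.125,9.847), (6.938,11.021).
By the shoelace formula its area is 2.41.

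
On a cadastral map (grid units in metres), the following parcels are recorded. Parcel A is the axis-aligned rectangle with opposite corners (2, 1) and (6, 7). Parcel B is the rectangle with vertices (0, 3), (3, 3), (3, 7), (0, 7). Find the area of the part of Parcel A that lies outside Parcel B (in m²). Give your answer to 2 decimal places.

20.00

|Parcel A∩Parcel B|: x∈[2,3], y∈[3,7] → 1·4 = 4.
|Parcel A| = 24.
|Parcel A ∖ Parcel B| = |Parcel A| − |Parcel A∩Parcel B| = 24 − 4 = 20.00.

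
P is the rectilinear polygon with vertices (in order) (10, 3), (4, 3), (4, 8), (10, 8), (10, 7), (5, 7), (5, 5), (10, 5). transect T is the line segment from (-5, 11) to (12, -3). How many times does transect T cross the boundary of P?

The segment meets the boundary at (4,3.588), (4.714,3).

2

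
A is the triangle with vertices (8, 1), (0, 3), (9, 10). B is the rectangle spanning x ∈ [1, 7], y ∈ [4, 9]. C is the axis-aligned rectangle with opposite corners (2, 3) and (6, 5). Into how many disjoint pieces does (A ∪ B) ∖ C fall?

(A ∪ B) ∖ C is a single connected region.

1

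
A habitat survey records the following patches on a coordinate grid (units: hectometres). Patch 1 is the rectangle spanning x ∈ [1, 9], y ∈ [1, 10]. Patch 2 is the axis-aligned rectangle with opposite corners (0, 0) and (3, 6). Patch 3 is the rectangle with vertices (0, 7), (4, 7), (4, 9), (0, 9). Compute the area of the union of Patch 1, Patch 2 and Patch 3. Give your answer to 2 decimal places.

82.00

By inclusion–exclusion:
Individual areas: |Patch 1| = 72, |Patch 2| = 18, |Patch 3| = 8.
|Patch 1∩Patch 2|: x∈[1,3], y∈[1,6] → 2·5 = 10.
|Patch 1∩Patch 3|: x∈[1,4], y∈[7,9] → 3·2 = 6.
|Patch 2∩Patch 3| = 0 (no overlap).
|Patch 1∩Patch 2∩Patch 3| = 0.
|Patch 1 ∪ Patch 2 ∪ Patch 3| = 98 − 16 + 0 = 82.00.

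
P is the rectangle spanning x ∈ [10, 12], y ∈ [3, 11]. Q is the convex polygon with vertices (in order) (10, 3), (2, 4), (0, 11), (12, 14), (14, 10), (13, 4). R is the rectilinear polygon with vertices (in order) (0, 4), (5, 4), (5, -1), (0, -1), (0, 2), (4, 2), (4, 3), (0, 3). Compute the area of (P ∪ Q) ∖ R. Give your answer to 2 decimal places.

|P ∪ Q| = 114.1667.
|(P ∪ Q) ∩ R| = 0.5625.
|(P ∪ Q) ∖ R| = 114.1667 − 0.5625 = 113.60.

113.60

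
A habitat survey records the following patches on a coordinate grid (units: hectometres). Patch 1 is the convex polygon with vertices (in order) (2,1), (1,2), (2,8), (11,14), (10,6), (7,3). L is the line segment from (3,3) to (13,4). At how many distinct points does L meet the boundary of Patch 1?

The segment meets the boundary at (7.444,3.444).

1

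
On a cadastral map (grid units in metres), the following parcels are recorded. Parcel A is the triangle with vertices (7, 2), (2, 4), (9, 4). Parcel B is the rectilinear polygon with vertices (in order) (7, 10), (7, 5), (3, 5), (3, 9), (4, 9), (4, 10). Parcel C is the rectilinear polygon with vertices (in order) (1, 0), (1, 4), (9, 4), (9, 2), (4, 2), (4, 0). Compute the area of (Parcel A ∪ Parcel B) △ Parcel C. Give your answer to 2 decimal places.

34.00

|Parcel A ∪ Parcel B| = 26.
|(Parcel A ∪ Parcel B) ∩ Parcel C| = 7.
|(Parcel A ∪ Parcel B) △ Parcel C| = 26 + 22 − 14 = 34.00.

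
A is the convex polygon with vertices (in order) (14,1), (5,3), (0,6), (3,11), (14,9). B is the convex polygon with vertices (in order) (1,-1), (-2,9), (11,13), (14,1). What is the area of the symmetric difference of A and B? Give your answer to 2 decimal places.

|A| = 95, |B| = 152, |A∩B| = 86.3231.
|A △ B| = |A| + |B| − 2·|A∩B| = 95 + 152 − 172.6462 = 74.35.

74.35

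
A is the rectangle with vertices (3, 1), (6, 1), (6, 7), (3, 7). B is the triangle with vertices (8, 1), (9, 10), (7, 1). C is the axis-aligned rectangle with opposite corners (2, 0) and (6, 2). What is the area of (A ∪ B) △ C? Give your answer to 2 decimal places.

|A ∪ B| = 22.5.
|(A ∪ B) ∩ C| = 3.
|(A ∪ B) △ C| = 22.5 + 8 − 6 = 24.50.

24.50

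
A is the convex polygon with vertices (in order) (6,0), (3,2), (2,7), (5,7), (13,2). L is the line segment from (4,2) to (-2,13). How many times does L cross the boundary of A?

1

The segment meets the boundary at (2.421,4.895).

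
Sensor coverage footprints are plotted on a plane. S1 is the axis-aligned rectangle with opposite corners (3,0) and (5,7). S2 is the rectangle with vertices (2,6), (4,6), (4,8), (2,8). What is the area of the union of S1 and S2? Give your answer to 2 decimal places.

17.00

By inclusion–exclusion:
Individual areas: |S1| = 14, |S2| = 4.
|S1∩S2|: x∈[3,4], y∈[6,7] → 1·1 = 1.
|S1 ∪ S2| = 18 − 1 = 17.00.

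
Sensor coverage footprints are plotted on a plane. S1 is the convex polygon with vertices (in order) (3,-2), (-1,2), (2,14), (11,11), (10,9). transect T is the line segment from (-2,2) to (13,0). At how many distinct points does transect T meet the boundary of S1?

2

The segment meets the boundary at (4.955,1.073), (-0.846,1.846).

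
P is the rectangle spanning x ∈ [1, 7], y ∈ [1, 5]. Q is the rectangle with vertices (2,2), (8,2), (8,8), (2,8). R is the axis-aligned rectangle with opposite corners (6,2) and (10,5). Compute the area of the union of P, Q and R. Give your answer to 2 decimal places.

51.00

By inclusion–exclusion:
Individual areas: |P| = 24, |Q| = 36, |R| = 12.
|P∩Q|: x∈[2,7], y∈[2,5] → 5·3 = 15.
|P∩R|: x∈[6,7], y∈[2,5] → 1·3 = 3.
|Q∩R|: x∈[6,8], y∈[2,5] → 2·3 = 6.
|P∩Q∩R| = 3.
|P ∪ Q ∪ R| = 72 − 24 + 3 = 51.00.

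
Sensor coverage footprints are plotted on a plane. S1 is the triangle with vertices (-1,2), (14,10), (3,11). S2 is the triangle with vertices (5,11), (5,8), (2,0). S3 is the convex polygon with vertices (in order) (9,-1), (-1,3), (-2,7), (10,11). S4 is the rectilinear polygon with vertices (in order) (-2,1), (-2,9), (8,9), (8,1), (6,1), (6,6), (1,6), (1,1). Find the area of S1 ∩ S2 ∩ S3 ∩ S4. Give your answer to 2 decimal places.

2.11

The intersection is the polygon with vertices (5,8), (4.25,6), (3.636,6), (4.455,9), (5,9).
By the shoelace formula its area is 2.11.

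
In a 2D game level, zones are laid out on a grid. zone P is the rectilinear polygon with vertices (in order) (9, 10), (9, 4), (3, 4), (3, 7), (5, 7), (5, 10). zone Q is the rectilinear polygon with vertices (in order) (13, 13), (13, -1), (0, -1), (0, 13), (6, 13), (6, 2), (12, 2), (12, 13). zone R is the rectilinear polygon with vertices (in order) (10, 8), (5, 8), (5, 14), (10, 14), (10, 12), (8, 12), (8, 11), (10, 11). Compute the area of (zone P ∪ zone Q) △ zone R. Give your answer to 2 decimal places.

140.00

|zone P ∪ zone Q| = 134.
|(zone P ∪ zone Q) ∩ zone R| = 11.
|(zone P ∪ zone Q) △ zone R| = 134 + 28 − 22 = 140.00.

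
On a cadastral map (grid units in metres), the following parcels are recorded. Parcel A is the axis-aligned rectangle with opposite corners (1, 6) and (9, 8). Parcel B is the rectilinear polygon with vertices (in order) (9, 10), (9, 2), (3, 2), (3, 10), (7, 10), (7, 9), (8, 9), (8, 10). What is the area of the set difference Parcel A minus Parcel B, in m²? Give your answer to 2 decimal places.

4.00

|Parcel A| = 16, |Parcel A∩Parcel B| = 12.
|Parcel A ∖ Parcel B| = |Parcel A| − |Parcel A∩Parcel B| = 16 − 12 = 4.00.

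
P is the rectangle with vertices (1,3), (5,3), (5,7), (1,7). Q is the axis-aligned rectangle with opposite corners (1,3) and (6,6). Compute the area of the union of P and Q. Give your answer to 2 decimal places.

19.00

By inclusion–exclusion:
Individual areas: |P| = 16, |Q| = 15.
|P∩Q|: x∈[1,5], y∈[3,6] → 4·3 = 12.
|P ∪ Q| = 31 − 12 = 19.00.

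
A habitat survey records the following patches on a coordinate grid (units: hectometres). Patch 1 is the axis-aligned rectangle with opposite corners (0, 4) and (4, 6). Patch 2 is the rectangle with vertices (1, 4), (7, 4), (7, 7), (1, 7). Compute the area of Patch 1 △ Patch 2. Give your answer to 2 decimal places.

14.00

|Patch 1∩Patch 2|: x∈[1,4], y∈[4,6] → 3·2 = 6.
|Patch 1 △ Patch 2| = |Patch 1| + |Patch 2| − 2·|Patch 1∩Patch 2| = 8 + 18 − 12 = 14.00.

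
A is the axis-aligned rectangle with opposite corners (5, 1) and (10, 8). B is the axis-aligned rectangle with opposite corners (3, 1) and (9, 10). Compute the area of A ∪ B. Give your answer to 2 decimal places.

By inclusion–exclusion:
Individual areas: |A| = 35, |B| = 54.
|A∩B|: x∈[5,9], y∈[1,8] → 4·7 = 28.
|A ∪ B| = 89 − 28 = 61.00.

61.00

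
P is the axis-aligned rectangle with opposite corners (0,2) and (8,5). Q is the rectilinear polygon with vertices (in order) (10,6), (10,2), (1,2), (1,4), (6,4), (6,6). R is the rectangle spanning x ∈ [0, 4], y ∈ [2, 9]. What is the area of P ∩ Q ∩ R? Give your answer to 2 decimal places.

The intersection is the polygon with vertices (1,2), (1,4), (4,4), (4,2).
By the shoelace formula its area is 6.00.

6.00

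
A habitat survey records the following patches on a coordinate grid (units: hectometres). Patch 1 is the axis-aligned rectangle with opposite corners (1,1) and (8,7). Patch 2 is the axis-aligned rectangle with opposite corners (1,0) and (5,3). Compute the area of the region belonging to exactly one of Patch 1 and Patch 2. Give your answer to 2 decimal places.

38.00

|Patch 1∩Patch 2|: x∈[1,5], y∈[1,3] → 4·2 = 8.
|Patch 1 △ Patch 2| = |Patch 1| + |Patch 2| − 2·|Patch 1∩Patch 2| = 42 + 12 − 16 = 38.00.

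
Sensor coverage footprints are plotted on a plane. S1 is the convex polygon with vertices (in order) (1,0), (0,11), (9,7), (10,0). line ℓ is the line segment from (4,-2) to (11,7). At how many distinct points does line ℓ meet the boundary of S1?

The segment meets the boundary at (9.31,4.828), (5.556,0).

2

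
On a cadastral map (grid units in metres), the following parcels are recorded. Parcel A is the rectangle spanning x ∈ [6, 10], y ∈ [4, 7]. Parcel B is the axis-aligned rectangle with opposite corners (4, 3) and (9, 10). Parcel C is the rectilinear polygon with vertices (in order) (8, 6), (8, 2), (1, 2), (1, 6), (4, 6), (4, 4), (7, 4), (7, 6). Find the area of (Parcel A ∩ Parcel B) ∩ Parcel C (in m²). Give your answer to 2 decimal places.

2.00

|Parcel A ∩ Parcel B| = 9.
|(Parcel A ∩ Parcel B) ∩ Parcel C| = 2.00.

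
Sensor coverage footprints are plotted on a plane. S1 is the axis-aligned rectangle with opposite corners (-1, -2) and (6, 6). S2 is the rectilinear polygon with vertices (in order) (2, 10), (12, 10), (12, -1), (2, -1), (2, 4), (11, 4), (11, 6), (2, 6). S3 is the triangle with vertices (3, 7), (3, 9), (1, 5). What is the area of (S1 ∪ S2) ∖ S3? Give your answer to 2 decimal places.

|S1 ∪ S2| = 128.
|(S1 ∪ S2) ∩ S3| = 1.75.
|(S1 ∪ S2) ∖ S3| = 128 − 1.75 = 126.25.

126.25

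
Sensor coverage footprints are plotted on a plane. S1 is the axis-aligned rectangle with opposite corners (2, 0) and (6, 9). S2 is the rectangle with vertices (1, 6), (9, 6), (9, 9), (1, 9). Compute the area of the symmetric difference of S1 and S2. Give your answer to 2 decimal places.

|S1∩S2|: x∈[2,6], y∈[6,9] → 4·3 = 12.
|S1 △ S2| = |S1| + |S2| − 2·|S1∩S2| = 36 + 24 − 24 = 36.00.

36.00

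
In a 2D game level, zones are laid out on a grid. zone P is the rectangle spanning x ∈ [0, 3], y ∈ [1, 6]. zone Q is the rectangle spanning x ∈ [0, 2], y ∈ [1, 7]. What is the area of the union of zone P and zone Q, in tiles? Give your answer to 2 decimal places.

By inclusion–exclusion:
Individual areas: |zone P| = 15, |zone Q| = 12.
|zone P∩zone Q|: x∈[0,2], y∈[1,6] → 2·5 = 10.
|zone P ∪ zone Q| = 27 − 10 = 17.00.

17.00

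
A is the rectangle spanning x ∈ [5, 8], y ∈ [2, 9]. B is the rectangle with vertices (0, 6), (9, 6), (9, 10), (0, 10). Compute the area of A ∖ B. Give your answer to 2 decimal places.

|A∩B|: x∈[5,8], y∈[6,9] → 3·3 = 9.
|A| = 21.
|A ∖ B| = |A| − |A∩B| = 21 − 9 = 12.00.

12.00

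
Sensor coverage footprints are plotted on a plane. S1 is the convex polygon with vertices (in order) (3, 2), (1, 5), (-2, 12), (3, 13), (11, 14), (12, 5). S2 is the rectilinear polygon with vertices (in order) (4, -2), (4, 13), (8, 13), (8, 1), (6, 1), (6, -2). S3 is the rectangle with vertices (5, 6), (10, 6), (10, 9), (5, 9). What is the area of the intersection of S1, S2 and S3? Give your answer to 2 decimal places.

The intersection is the polygon with vertices (8,6), (5,6), (5,9), (8,9).
By the shoelace formula its area is 9.00.

9.00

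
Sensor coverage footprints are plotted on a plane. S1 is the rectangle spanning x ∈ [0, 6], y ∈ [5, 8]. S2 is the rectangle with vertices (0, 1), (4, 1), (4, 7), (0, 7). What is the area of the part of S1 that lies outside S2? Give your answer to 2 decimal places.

10.00

|S1∩S2|: x∈[0,4], y∈[5,7] → 4·2 = 8.
|S1| = 18.
|S1 ∖ S2| = |S1| − |S1∩S2| = 18 − 8 = 10.00.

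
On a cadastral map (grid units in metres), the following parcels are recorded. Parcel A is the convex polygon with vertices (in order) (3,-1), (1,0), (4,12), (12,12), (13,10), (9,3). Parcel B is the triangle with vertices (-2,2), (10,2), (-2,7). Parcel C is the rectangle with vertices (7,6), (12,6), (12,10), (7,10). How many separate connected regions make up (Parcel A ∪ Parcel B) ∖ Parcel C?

(Parcel A ∪ Parcel B) ∖ Parcel C is a single connected region.

1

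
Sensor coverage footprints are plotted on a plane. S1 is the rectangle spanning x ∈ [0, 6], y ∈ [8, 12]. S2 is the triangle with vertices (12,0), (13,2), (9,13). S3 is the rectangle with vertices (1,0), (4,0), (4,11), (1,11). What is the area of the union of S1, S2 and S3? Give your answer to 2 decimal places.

By inclusion–exclusion:
Individual areas: |S1| = 24, |S2| = 9.5, |S3| = 33.
|S1∩S2| = 0.
|S1∩S3|: x∈[1,4], y∈[8,11] → 3·3 = 9.
|S2∩S3| = 0.
|S1∩S2∩S3| = 0.
|S1 ∪ S2 ∪ S3| = 66.5 − 9 + 0 = 57.50.

57.50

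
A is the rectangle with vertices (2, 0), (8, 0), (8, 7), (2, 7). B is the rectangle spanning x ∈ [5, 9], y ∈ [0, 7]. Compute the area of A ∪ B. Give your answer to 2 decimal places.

49.00

By inclusion–exclusion:
Individual areas: |A| = 42, |B| = 28.
|A∩B|: x∈[5,8], y∈[0,7] → 3·7 = 21.
|A ∪ B| = 70 − 21 = 49.00.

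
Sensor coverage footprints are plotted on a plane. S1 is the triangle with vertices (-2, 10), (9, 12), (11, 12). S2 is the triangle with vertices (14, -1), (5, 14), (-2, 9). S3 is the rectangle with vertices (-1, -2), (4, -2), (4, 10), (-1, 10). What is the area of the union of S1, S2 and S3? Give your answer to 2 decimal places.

120.15

By inclusion–exclusion:
Individual areas: |S1| = 2, |S2| = 75, |S3| = 60.
|S1∩S2| = 0.9732.
|S1∩S3| = 0.
|S2∩S3| = 15.8804.
|S1∩S2∩S3| = 0.
|S1 ∪ S2 ∪ S3| = 137 − 16.8536 + 0 = 120.15.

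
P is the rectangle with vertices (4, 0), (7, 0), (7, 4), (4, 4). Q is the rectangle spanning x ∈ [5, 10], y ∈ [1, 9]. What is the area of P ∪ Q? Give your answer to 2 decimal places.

By inclusion–exclusion:
Individual areas: |P| = 12, |Q| = 40.
|P∩Q|: x∈[5,7], y∈[1,4] → 2·3 = 6.
|P ∪ Q| = 52 − 6 = 46.00.

46.00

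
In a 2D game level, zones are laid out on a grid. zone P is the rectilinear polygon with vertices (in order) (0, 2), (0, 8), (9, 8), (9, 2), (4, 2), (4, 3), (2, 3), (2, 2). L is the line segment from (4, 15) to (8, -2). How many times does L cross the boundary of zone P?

The segment meets the boundary at (7.059,2), (5.647,8).

2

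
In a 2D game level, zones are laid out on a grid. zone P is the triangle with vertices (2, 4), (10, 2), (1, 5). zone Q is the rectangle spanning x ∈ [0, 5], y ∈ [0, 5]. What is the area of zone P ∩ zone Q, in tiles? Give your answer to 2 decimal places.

1.96

The intersection is the polygon with vertices (2,4), (1,5), (5,3.667), (5,3.25).
By the shoelace formula its area is 1.96.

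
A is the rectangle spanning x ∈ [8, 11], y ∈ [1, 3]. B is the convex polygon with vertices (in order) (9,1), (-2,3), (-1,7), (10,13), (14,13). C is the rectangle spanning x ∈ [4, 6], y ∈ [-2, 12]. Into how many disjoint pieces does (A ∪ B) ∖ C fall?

(A ∪ B) ∖ C splits into 2 disjoint pieces (area 64.0758, area 32.0909).

2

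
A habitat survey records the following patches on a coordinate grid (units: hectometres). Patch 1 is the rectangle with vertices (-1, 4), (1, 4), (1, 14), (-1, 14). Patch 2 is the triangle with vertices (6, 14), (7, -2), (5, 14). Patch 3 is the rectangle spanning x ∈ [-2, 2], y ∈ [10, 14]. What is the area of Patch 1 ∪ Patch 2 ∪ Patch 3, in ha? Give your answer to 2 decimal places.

By inclusion–exclusion:
Individual areas: |Patch 1| = 20, |Patch 2| = 8, |Patch 3| = 16.
|Patch 1∩Patch 2| = 0.
|Patch 1∩Patch 3|: x∈[-1,1], y∈[10,14] → 2·4 = 8.
|Patch 2∩Patch 3| = 0.
|Patch 1∩Patch 2∩Patch 3| = 0.
|Patch 1 ∪ Patch 2 ∪ Patch 3| = 44 − 8 + 0 = 36.00.

36.00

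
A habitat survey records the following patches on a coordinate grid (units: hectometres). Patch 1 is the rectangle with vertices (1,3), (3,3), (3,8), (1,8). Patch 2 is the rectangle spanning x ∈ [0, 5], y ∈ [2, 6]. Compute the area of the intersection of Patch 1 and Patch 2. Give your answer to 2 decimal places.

|Patch 1∩Patch 2|: x∈[1,3], y∈[3,6] → 2·3 = 6.

6.00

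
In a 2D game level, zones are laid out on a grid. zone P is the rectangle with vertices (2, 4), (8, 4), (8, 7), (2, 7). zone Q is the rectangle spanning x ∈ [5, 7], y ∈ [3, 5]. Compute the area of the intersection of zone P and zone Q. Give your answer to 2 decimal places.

2.00

|zone P∩zone Q|: x∈[5,7], y∈[4,5] → 2·1 = 2.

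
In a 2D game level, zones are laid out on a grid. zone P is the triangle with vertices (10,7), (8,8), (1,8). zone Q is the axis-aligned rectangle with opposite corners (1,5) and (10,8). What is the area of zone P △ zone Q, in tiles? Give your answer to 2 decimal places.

|zone P| = 3.5, |zone Q| = 27, |zone P∩zone Q| = 3.5.
|zone P △ zone Q| = |zone P| + |zone Q| − 2·|zone P∩zone Q| = 3.5 + 27 − 7 = 23.50.

23.50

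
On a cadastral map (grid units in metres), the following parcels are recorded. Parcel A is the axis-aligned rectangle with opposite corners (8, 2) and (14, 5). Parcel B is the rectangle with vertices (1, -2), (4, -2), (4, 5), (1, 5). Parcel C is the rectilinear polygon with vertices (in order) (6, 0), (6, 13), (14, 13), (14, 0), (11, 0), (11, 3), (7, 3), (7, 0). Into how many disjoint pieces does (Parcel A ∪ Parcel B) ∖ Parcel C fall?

2

(Parcel A ∪ Parcel B) ∖ Parcel C splits into 2 disjoint pieces (area 3, area 21).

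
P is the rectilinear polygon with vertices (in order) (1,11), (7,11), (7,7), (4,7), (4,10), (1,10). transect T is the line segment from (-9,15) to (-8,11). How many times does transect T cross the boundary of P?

The segment lies entirely outside P and never meets its boundary.

0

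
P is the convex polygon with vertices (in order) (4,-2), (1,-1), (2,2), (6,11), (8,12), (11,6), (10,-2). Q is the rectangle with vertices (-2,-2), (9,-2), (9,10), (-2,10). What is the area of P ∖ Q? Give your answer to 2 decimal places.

20.22

|P| = 91, |P∩Q| = 70.7778.
|P ∖ Q| = |P| − |P∩Q| = 91 − 70.7778 = 20.22.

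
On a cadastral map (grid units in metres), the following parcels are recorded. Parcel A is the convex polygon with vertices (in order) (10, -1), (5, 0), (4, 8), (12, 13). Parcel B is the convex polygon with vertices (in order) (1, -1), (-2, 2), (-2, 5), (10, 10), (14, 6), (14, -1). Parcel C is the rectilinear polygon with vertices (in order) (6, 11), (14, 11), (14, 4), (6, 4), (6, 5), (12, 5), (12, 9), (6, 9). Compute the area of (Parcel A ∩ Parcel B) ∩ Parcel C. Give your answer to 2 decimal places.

|Parcel A ∩ Parcel B| = 58.5774.
|(Parcel A ∩ Parcel B) ∩ Parcel C| = 6.49.

6.49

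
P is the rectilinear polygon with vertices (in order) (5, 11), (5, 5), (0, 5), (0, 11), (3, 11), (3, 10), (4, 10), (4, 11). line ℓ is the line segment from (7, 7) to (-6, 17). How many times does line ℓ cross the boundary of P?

The segment meets the boundary at (1.8,11), (3,10.077), (3.1,10), (5,8.538).

4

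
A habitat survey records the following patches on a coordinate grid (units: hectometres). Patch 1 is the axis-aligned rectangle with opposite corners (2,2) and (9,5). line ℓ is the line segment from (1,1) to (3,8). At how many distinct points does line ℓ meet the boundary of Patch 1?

The segment meets the boundary at (2.143,5), (2,4.5).

2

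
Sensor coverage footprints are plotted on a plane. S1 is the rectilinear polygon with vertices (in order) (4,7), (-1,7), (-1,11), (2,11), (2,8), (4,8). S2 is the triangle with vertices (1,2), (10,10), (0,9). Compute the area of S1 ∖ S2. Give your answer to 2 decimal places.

8.09

|S1| = 14, |S1∩S2| = 5.9143.
|S1 ∖ S2| = |S1| − |S1∩S2| = 14 − 5.9143 = 8.09.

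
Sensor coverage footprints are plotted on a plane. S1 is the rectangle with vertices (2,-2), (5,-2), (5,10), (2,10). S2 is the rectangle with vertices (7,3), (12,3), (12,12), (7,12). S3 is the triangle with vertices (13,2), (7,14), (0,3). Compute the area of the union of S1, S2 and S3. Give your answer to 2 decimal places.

By inclusion–exclusion:
Individual areas: |S1| = 36, |S2| = 45, |S3| = 75.
|S1∩S2| = 0 (no overlap).
|S1∩S3| = 17.0739.
|S2∩S3| = 29.
|S1∩S2∩S3| = 0.
|S1 ∪ S2 ∪ S3| = 156 − 46.0739 + 0 = 109.93.

109.93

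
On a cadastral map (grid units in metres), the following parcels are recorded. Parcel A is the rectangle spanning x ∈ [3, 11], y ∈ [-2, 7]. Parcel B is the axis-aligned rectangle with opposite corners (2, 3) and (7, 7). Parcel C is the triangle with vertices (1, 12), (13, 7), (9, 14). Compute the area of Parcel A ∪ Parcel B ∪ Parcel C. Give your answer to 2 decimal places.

108.00

By inclusion–exclusion:
Individual areas: |Parcel A| = 72, |Parcel B| = 20, |Parcel C| = 32.
|Parcel A∩Parcel B|: x∈[3,7], y∈[3,7] → 4·4 = 16.
|Parcel A∩Parcel C| = 0.
|Parcel B∩Parcel C| = 0.
|Parcel A∩Parcel B∩Parcel C| = 0.
|Parcel A ∪ Parcel B ∪ Parcel C| = 124 − 16 + 0 = 108.00.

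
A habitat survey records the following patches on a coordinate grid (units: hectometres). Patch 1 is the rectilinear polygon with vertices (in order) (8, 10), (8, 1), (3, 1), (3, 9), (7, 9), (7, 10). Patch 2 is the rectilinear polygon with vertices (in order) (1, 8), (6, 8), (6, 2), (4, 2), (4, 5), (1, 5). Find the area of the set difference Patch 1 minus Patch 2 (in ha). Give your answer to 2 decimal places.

|Patch 1| = 41, |Patch 1∩Patch 2| = 15.
|Patch 1 ∖ Patch 2| = |Patch 1| − |Patch 1∩Patch 2| = 41 − 15 = 26.00.

26.00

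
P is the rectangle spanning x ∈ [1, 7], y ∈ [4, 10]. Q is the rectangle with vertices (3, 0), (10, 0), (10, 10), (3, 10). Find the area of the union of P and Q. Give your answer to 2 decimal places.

By inclusion–exclusion:
Individual areas: |P| = 36, |Q| = 70.
|P∩Q|: x∈[3,7], y∈[4,10] → 4·6 = 24.
|P ∪ Q| = 106 − 24 = 82.00.

82.00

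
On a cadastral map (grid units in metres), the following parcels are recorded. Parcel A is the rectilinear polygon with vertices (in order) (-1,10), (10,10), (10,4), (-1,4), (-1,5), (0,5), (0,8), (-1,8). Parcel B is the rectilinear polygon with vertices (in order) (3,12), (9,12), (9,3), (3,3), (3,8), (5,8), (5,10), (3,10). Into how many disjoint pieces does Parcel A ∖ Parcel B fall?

Parcel A ∖ Parcel B splits into 2 disjoint pieces (area 25, area 6).

2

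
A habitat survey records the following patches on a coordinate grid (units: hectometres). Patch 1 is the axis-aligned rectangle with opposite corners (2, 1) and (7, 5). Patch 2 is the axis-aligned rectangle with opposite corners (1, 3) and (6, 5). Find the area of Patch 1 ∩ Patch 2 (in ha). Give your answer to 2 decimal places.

|Patch 1∩Patch 2|: x∈[2,6], y∈[3,5] → 4·2 = 8.

8.00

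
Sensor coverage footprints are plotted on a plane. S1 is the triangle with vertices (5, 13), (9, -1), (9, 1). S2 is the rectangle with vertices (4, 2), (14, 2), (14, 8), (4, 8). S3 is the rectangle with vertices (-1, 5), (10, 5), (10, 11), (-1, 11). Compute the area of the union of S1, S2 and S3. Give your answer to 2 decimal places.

By inclusion–exclusion:
Individual areas: |S1| = 4, |S2| = 60, |S3| = 66.
|S1∩S2| = 2.2857.
|S1∩S3| = 1.4286.
|S2∩S3|: x∈[4,10], y∈[5,8] → 6·3 = 18.
|S1∩S2∩S3| = 0.9286.
|S1 ∪ S2 ∪ S3| = 130 − 21.7143 + 0.9286 = 109.21.

109.21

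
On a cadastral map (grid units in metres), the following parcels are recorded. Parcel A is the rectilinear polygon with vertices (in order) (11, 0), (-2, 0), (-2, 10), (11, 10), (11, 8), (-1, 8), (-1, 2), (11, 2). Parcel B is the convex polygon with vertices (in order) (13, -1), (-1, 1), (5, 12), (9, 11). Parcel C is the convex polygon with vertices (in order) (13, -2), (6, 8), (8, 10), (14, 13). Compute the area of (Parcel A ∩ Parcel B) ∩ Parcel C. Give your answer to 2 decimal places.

|Parcel A ∩ Parcel B| = 32.8333.
|(Parcel A ∩ Parcel B) ∩ Parcel C| = 5.79.

5.79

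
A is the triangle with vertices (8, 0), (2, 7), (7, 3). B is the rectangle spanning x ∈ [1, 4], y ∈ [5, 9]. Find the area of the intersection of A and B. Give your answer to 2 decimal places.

The intersection is the polygon with vertices (2,7), (4,5.4), (4,5), (3.714,5).
By the shoelace formula its area is 0.69.

0.69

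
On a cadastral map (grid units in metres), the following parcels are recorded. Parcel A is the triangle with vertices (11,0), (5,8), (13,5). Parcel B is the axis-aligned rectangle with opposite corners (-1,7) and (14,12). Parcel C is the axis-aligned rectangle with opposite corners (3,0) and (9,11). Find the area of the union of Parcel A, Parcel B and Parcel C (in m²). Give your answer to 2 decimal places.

By inclusion–exclusion:
Individual areas: |Parcel A| = 23, |Parcel B| = 75, |Parcel C| = 66.
|Parcel A∩Parcel B| = 0.9583.
|Parcel A∩Parcel C| = 7.6667.
|Parcel B∩Parcel C|: x∈[3,9], y∈[7,11] → 6·4 = 24.
|Parcel A∩Parcel B∩Parcel C| = 0.9583.
|Parcel A ∪ Parcel B ∪ Parcel C| = 164 − 32.625 + 0.9583 = 132.33.

132.33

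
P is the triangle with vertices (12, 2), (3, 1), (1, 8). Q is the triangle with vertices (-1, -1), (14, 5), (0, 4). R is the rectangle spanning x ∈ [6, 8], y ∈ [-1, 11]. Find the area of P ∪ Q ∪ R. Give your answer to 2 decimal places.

67.98

By inclusion–exclusion:
Individual areas: |P| = 32.5, |Q| = 34.5, |R| = 24.
|P∩Q| = 16.334.
|P∩R| = 6.5657.
|Q∩R| = 4.6.
|P∩Q∩R| = 4.477.
|P ∪ Q ∪ R| = 91 − 27.4997 + 4.477 = 67.98.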